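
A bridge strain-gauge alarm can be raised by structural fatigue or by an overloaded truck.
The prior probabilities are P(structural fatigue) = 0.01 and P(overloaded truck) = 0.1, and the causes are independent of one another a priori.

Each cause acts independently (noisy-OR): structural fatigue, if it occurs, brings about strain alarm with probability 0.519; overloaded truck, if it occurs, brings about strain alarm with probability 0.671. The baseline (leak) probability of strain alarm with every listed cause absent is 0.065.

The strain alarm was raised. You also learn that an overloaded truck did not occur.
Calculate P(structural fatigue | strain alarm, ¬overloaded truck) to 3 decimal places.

Under noisy-OR, P(strain alarm | causes) = 1 − (1−0.065)·∏(1−qᵢ) over the active causes.
Numerator (weight on configurations with structural fatigue): 0.550265·0.01 = 0.005503
Normalizer over all consistent configurations: 0.065·0.99 + 0.550265·0.01 = 0.069853
P(structural fatigue | strain alarm, ¬overloaded truck) = 0.005503/0.069853 ≈ 0.079

P(structural fatigue | strain alarm, ¬overloaded truck) ≈ 0.079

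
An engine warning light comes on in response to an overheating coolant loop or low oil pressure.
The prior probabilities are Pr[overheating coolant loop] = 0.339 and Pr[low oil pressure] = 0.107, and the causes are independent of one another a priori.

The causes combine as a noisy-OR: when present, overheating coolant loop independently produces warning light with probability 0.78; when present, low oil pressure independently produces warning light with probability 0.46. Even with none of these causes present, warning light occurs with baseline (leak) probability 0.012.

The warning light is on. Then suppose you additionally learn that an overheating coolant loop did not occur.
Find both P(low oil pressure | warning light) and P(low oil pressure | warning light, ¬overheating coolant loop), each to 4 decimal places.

P(low oil pressure | warning light) ≈ 0.2104; P(low oil pressure | warning light, ¬overheating coolant loop) ≈ 0.8233

Under noisy-OR, P(warning light | causes) = 1 − (1−0.012)·∏(1−qᵢ) over the active causes.
P(warning light) = 0.012·0.661·0.893 + 0.46648·0.661·0.107 + 0.78264·0.339·0.893 + 0.882626·0.339·0.107 = 0.007083 + 0.032993 + 0.236926 + 0.032015 = 0.309017
The low oil pressure-present share is 0.032993 + 0.032015 = 0.065008.
So P(low oil pressure | warning light) = 0.065008/0.309017 ≈ 0.2104.

Now condition on the additional information:
For the numerator, keep only low oil pressure=true terms: 0.46648×0.107 = 0.049913
Normalizer over all consistent configurations: 0.012×0.893 + 0.46648×0.107 = 0.060629
Posterior = 0.049913 / 0.060629 ≈ 0.8233
With overheating coolant loop excluded, low oil pressure must carry more of the explanatory weight for the warning light.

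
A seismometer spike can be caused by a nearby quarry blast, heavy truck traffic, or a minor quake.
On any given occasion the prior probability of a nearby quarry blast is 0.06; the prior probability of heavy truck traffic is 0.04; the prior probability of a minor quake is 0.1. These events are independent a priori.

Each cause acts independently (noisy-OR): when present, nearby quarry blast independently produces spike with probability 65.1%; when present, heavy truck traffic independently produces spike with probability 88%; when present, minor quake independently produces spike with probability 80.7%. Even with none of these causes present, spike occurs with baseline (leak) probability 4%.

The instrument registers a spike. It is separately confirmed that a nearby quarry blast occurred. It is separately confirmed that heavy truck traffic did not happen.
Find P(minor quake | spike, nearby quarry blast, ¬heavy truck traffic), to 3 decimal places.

Under noisy-OR, P(spike | causes) = 1 − (1−0.04)·∏(1−qᵢ) over the active causes.
For the numerator, keep only minor quake=true terms: 0.935337×0.1 = 0.093534
Normalizer over all consistent configurations: 0.66496×0.9 + 0.935337×0.1 = 0.691998
Posterior = 0.093534 / 0.691998 ≈ 0.135

P(minor quake | spike, nearby quarry blast, ¬heavy truck traffic) ≈ 0.135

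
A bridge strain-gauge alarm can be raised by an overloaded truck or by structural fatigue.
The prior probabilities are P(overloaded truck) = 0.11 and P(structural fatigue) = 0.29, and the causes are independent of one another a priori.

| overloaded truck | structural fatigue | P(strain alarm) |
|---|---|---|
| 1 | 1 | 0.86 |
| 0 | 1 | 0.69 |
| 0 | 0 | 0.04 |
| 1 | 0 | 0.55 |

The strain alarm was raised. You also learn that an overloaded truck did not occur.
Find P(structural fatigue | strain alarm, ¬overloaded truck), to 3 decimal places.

P(strain alarm | ¬overloaded truck) = 0.04·0.71 + 0.69·0.29 = 0.028400 + 0.200100 = 0.228500
The structural fatigue-present share is 0.69·0.29 = 0.200100.
Hence the posterior is 0.200100/0.228500 ≈ 0.876.

P(structural fatigue | strain alarm, ¬overloaded truck) ≈ 0.876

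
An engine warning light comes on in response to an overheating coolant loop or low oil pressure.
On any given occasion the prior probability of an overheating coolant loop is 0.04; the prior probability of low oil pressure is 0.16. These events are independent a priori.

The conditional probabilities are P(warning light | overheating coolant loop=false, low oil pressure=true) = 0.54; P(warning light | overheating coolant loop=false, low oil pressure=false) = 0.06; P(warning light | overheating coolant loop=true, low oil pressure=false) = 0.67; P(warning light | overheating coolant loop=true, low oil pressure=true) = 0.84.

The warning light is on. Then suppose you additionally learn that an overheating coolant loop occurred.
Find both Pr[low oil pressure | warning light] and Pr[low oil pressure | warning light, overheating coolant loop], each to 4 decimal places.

Pr[low oil pressure | warning light] ≈ 0.5547; Pr[low oil pressure | warning light, overheating coolant loop] ≈ 0.1928

P(warning light) = 0.06*0.96*0.84 + 0.54*0.96*0.16 + 0.67*0.04*0.84 + 0.84*0.04*0.16 = 0.048384 + 0.082944 + 0.022512 + 0.005376 = 0.159216
The low oil pressure-present share is 0.082944 + 0.005376 = 0.088320.
P(low oil pressure | warning light) = 0.088320 / 0.159216 ≈ 0.5547

Now condition on the additional information:
Sum P(warning light|·) weighted by the priors over both values of low oil pressure:
  P(warning light | overheating coolant loop) = 0.67×0.84 + 0.84×0.16
        = 0.562800 + 0.134400 = 0.697200
Keeping only the low oil pressure-present terms gives 0.134400, so
  P(low oil pressure | warning light, overheating coolant loop) = 0.134400 / 0.697200 ≈ 0.1928
Conditioning on overheating coolant loop lowers the posterior on low oil pressure: the classic explaining-away effect in a common-effect structure.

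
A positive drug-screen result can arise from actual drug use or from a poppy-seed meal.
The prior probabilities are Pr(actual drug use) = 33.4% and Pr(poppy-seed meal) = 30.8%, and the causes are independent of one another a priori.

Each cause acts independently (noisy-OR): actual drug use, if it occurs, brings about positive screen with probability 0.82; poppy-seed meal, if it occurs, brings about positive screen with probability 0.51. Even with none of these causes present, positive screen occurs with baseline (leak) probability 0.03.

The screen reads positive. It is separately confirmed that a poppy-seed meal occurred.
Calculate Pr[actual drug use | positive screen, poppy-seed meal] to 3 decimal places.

Pr[actual drug use | positive screen, poppy-seed meal] ≈ 0.466

Under noisy-OR, P(positive screen | causes) = 1 − (1−0.03)·∏(1−qᵢ) over the active causes.
P(positive screen | poppy-seed meal) = 0.5247×0.666 + 0.914446×0.334 = 0.349450 + 0.305425 = 0.654875
Restricting to configurations with actual drug use present: 0.914446×0.334 = 0.305425.
P(actual drug use | positive screen, poppy-seed meal) = 0.305425 / 0.654875 ≈ 0.466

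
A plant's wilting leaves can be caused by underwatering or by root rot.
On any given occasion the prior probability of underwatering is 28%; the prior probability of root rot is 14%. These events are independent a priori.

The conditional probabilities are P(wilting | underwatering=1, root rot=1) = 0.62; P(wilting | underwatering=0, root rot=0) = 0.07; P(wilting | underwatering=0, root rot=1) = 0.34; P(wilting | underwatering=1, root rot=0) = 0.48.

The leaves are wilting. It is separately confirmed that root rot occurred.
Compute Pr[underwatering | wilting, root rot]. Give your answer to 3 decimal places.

Enumerate both values of underwatering and weight by the priors:
  P(wilting | root rot) = 0.34*0.72 + 0.62*0.28
        = 0.244800 + 0.173600 = 0.418400
Configurations with underwatering contribute 0.173600, so
  P(underwatering | wilting, root rot) = 0.173600 / 0.418400 ≈ 0.415

Pr[underwatering | wilting, root rot] ≈ 0.415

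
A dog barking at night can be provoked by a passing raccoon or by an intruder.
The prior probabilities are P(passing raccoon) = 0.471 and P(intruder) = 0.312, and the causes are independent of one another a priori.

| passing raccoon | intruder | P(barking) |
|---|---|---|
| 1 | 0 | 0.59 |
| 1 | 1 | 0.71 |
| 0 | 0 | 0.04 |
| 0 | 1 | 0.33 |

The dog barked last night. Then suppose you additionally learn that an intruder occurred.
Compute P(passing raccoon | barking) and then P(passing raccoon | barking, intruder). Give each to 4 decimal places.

P(passing raccoon | barking) ≈ 0.8107; P(passing raccoon | barking, intruder) ≈ 0.6570

By total probability over the 4 (passing raccoon, intruder) configurations:
  P(barking) = 0.04·0.529·0.688 + 0.33·0.529·0.312 + 0.59·0.471·0.688 + 0.71·0.471·0.312
        = 0.014558 + 0.054466 + 0.191188 + 0.104336 = 0.364548
Keeping only the passing raccoon-present terms gives 0.295524, so
  P(passing raccoon | barking) = 0.295524 / 0.364548 ≈ 0.8107

With the extra evidence:
P(barking | intruder) = 0.33·0.529 + 0.71·0.471 = 0.174570 + 0.334410 = 0.508980
The passing raccoon-present share is 0.71·0.471 = 0.334410.
Hence the posterior is 0.334410/0.508980 ≈ 0.6570.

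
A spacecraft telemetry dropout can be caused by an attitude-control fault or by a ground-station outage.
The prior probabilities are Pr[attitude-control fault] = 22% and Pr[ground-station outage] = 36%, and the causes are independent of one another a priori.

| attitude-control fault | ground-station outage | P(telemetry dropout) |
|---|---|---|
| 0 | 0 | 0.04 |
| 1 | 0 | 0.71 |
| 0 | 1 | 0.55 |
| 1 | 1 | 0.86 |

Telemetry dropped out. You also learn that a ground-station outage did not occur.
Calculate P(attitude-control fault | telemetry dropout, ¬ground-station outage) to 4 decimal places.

Enumerate both values of attitude-control fault and weight by the priors:
  P(telemetry dropout | ¬ground-station outage) = 0.04*0.78 + 0.71*0.22
        = 0.031200 + 0.156200 = 0.187400
The terms with attitude-control fault present sum to 0.156200, so
  P(attitude-control fault | telemetry dropout, ¬ground-station outage) = 0.156200 / 0.187400 ≈ 0.8335

P(attitude-control fault | telemetry dropout, ¬ground-station outage) ≈ 0.8335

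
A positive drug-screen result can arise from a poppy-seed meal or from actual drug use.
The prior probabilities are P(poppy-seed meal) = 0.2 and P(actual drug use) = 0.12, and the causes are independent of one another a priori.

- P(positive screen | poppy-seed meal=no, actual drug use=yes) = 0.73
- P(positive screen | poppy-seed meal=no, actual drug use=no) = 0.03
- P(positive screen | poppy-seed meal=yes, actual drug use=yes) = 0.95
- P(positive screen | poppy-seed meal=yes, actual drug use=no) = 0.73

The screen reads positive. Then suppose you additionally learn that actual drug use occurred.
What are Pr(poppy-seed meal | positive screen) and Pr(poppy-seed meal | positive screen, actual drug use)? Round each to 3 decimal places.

Pr(poppy-seed meal | positive screen) ≈ 0.624; Pr(poppy-seed meal | positive screen, actual drug use) ≈ 0.245

Weight on poppy-seed meal=true, given the evidence: 0.128480 + 0.022800 = 0.151280
Denominator P(positive screen): 0.03×0.8×0.88 + 0.73×0.8×0.12 + 0.73×0.2×0.88 + 0.95×0.2×0.12 = 0.242480
P(poppy-seed meal | positive screen) = 0.151280/0.242480 ≈ 0.624

Now condition on the additional information:
P(positive screen | actual drug use) = 0.73*0.8 + 0.95*0.2 = 0.584000 + 0.190000 = 0.774000
Of this, 0.190000 comes from 0.95*0.2 (the poppy-seed meal=true cases).
P(poppy-seed meal | positive screen, actual drug use) = 0.190000 / 0.774000 ≈ 0.245
The drop from 0.624 to 0.245 is the explaining-away (discounting) effect.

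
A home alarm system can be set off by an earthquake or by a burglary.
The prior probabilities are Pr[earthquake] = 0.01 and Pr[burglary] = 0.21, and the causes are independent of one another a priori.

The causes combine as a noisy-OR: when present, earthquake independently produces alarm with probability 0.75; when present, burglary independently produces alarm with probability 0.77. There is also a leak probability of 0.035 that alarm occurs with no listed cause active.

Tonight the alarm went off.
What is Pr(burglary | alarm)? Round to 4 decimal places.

Under noisy-OR, P(alarm | causes) = 1 − (1−0.035)·∏(1−qᵢ) over the active causes.
Sum P(alarm|·) weighted by the priors over the 4 (earthquake, burglary) configurations:
  P(alarm) = 0.035×0.99×0.79 + 0.77805×0.99×0.21 + 0.75875×0.01×0.79 + 0.944512×0.01×0.21
        = 0.027374 + 0.161757 + 0.005994 + 0.001983 = 0.197108
Configurations with burglary contribute 0.163740, so
  P(burglary | alarm) = 0.163740 / 0.197108 ≈ 0.8307

Pr(burglary | alarm) ≈ 0.8307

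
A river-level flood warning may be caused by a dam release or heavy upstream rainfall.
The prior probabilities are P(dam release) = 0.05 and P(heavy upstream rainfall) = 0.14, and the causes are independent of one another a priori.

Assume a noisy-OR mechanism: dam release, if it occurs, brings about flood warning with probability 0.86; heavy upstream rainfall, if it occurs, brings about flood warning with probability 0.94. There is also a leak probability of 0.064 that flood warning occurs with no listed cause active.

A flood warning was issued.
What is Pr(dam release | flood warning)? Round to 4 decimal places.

Pr(dam release | flood warning) ≈ 0.1995

Under noisy-OR, P(flood warning | causes) = 1 − (1−0.064)·∏(1−qᵢ) over the active causes.
For the numerator, keep only dam release=true terms: 0.037365 + 0.006945 = 0.044310
Denominator P(flood warning): 0.064×0.95×0.86 + 0.94384×0.95×0.14 + 0.86896×0.05×0.86 + 0.992138×0.05×0.14 = 0.222129
Posterior = 0.044310 / 0.222129 ≈ 0.1995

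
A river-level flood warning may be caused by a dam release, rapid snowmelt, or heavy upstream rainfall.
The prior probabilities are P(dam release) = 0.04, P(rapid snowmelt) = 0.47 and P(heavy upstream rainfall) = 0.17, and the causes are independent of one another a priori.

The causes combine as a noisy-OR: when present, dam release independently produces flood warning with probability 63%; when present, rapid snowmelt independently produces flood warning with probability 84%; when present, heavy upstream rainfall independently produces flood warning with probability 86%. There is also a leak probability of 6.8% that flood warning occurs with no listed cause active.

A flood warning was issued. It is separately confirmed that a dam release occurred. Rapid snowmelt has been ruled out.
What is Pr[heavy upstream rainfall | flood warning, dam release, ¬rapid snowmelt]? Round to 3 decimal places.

Pr[heavy upstream rainfall | flood warning, dam release, ¬rapid snowmelt] ≈ 0.229

Under noisy-OR, P(flood warning | causes) = 1 − (1−0.068)·∏(1−qᵢ) over the active causes.
Weight on heavy upstream rainfall=true, given the evidence: 0.951722*0.17 = 0.161793
Denominator P(flood warning | dam release, ¬rapid snowmelt): 0.65516*0.83 + 0.951722*0.17 = 0.705576
P(heavy upstream rainfall | flood warning, dam release, ¬rapid snowmelt) = 0.161793/0.705576 ≈ 0.229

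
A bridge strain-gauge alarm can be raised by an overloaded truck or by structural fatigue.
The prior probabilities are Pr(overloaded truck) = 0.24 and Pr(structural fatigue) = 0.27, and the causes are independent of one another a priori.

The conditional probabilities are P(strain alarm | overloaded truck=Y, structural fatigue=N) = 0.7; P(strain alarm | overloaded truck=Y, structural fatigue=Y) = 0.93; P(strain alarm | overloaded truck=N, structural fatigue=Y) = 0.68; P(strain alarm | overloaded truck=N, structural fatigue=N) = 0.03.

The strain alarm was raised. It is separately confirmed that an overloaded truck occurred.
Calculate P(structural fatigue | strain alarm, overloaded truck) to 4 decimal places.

P(structural fatigue | strain alarm, overloaded truck) ≈ 0.3295

P(strain alarm | overloaded truck) = 0.7·0.73 + 0.93·0.27 = 0.511000 + 0.251100 = 0.762100
Of this, 0.251100 comes from 0.93·0.27 (the structural fatigue=true cases).
Hence the posterior is 0.251100/0.762100 ≈ 0.3295.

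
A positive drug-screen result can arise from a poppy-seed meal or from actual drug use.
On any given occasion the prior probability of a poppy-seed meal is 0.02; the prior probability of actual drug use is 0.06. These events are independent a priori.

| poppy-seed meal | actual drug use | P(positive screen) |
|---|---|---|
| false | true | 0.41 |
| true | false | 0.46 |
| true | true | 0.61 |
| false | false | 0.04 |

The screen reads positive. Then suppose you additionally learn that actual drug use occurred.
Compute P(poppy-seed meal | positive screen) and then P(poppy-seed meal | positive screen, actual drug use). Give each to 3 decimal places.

P(poppy-seed meal | positive screen) ≈ 0.133; P(poppy-seed meal | positive screen, actual drug use) ≈ 0.029

Enumerate the 4 (poppy-seed meal, actual drug use) configurations and weight by the priors:
  P(positive screen) = 0.04*0.98*0.94 + 0.41*0.98*0.06 + 0.46*0.02*0.94 + 0.61*0.02*0.06
        = 0.036848 + 0.024108 + 0.008648 + 0.000732 = 0.070336
The terms with poppy-seed meal present sum to 0.009380, so
  P(poppy-seed meal | positive screen) = 0.009380 / 0.070336 ≈ 0.133

With the extra evidence:
Enumerate both values of poppy-seed meal and weight by the priors:
  P(positive screen | actual drug use) = 0.41×0.98 + 0.61×0.02
        = 0.401800 + 0.012200 = 0.414000
Configurations with poppy-seed meal contribute 0.012200, so
  P(poppy-seed meal | positive screen, actual drug use) = 0.012200 / 0.414000 ≈ 0.029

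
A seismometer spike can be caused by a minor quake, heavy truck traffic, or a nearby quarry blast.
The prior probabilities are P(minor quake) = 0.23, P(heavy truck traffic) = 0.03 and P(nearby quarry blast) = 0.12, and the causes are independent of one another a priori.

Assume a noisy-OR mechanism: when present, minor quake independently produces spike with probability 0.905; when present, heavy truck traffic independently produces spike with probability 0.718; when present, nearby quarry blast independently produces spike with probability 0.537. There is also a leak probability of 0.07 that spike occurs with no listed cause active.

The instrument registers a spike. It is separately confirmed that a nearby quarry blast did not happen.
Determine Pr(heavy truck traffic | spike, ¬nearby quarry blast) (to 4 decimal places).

Pr(heavy truck traffic | spike, ¬nearby quarry blast) ≈ 0.0851

Under noisy-OR, P(spike | causes) = 1 − (1−0.07)·∏(1−qᵢ) over the active causes.
P(spike | ¬nearby quarry blast) = 0.07×0.77×0.97 + 0.73774×0.77×0.03 + 0.91165×0.23×0.97 + 0.975085×0.23×0.03 = 0.052283 + 0.017042 + 0.203389 + 0.006728 = 0.279442
The heavy truck traffic-present share is 0.017042 + 0.006728 = 0.023770.
P(heavy truck traffic | spike, ¬nearby quarry blast) = 0.023770 / 0.279442 ≈ 0.0851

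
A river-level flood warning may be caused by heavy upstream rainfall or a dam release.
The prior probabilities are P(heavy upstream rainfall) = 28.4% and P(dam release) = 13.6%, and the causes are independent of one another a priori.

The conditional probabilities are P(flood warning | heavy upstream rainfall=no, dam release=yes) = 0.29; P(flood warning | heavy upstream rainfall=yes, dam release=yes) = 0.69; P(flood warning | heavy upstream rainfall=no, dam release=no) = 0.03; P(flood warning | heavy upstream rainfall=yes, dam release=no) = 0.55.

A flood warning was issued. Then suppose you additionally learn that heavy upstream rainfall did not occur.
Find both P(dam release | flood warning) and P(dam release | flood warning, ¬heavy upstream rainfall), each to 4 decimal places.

Numerator (weight on configurations with dam release): 0.028239 + 0.026651 = 0.054890
Denominator P(flood warning): 0.03*0.716*0.864 + 0.29*0.716*0.136 + 0.55*0.284*0.864 + 0.69*0.284*0.136 = 0.208406
P(dam release | flood warning) = 0.054890/0.208406 ≈ 0.2634

Now also conditioning on heavy upstream rainfall≠true:
For the numerator, keep only dam release=true terms: 0.29·0.136 = 0.039440
The normalizing constant is 0.03·0.864 + 0.29·0.136 = 0.065360
Posterior = 0.039440 / 0.065360 ≈ 0.6034

P(dam release | flood warning) ≈ 0.2634; P(dam release | flood warning, ¬heavy upstream rainfall) ≈ 0.6034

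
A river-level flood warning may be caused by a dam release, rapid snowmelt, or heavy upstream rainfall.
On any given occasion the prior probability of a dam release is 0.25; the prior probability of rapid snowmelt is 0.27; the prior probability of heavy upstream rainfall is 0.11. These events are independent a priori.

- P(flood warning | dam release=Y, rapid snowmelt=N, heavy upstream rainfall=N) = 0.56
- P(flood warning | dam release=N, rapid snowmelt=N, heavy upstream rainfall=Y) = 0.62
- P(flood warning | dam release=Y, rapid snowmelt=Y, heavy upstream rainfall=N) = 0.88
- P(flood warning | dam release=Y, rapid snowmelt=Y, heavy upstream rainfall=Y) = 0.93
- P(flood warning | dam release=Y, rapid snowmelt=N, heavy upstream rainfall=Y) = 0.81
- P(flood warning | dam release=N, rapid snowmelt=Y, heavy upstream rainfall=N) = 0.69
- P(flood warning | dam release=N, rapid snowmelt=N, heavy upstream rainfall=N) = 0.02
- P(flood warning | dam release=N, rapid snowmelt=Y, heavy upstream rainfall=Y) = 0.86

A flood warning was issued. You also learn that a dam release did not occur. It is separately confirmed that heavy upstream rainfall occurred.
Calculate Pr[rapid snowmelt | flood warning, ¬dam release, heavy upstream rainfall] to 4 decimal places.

P(flood warning | ¬dam release, heavy upstream rainfall) = 0.62·0.73 + 0.86·0.27 = 0.452600 + 0.232200 = 0.684800
Restricting to configurations with rapid snowmelt present: 0.86·0.27 = 0.232200.
So P(rapid snowmelt | flood warning, ¬dam release, heavy upstream rainfall) = 0.232200/0.684800 ≈ 0.3391.

Pr[rapid snowmelt | flood warning, ¬dam release, heavy upstream rainfall] ≈ 0.3391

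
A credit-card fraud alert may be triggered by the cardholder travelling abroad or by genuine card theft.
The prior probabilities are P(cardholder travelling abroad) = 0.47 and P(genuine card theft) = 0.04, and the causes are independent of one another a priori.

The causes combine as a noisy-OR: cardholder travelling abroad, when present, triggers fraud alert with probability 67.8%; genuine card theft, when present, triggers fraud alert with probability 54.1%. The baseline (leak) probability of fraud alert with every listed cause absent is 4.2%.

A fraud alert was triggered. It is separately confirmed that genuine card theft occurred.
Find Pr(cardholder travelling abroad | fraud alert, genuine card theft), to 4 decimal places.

Under noisy-OR, P(fraud alert | causes) = 1 − (1−0.042)·∏(1−qᵢ) over the active causes.
By total probability over both values of cardholder travelling abroad:
  P(fraud alert | genuine card theft) = 0.560278·0.53 + 0.85841·0.47
        = 0.296947 + 0.403453 = 0.700400
The terms with cardholder travelling abroad present sum to 0.403453, so
  P(cardholder travelling abroad | fraud alert, genuine card theft) = 0.403453 / 0.700400 ≈ 0.5760

Pr(cardholder travelling abroad | fraud alert, genuine card theft) ≈ 0.5760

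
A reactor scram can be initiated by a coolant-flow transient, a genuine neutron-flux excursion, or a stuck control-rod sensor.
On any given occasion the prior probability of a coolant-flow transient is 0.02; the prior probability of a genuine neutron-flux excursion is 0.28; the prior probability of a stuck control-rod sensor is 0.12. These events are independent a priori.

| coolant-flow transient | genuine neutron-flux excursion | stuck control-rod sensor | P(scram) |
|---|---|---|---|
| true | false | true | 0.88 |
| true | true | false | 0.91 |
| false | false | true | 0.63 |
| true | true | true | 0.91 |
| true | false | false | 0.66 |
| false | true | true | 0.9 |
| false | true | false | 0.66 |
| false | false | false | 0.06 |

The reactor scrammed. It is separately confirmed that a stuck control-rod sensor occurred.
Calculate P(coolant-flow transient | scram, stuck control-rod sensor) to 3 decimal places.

P(coolant-flow transient | scram, stuck control-rod sensor) ≈ 0.025

P(scram | stuck control-rod sensor) = 0.63*0.98*0.72 + 0.9*0.98*0.28 + 0.88*0.02*0.72 + 0.91*0.02*0.28 = 0.444528 + 0.246960 + 0.012672 + 0.005096 = 0.709256
Restricting to configurations with coolant-flow transient present: 0.012672 + 0.005096 = 0.017768.
So P(coolant-flow transient | scram, stuck control-rod sensor) = 0.017768/0.709256 ≈ 0.025.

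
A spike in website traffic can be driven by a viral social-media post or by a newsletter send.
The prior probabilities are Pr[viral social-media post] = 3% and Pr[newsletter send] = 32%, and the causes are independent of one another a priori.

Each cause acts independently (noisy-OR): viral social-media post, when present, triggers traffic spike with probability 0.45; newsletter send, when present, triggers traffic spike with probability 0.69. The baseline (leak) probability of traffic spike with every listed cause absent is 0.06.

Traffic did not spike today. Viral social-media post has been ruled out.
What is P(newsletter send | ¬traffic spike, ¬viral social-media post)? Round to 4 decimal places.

Under noisy-OR, P(traffic spike | causes) = 1 − (1−0.06)·∏(1−qᵢ) over the active causes.
P(¬traffic spike | ¬viral social-media post) = 0.94×0.68 + 0.2914×0.32 = 0.639200 + 0.093248 = 0.732448
Of this, 0.093248 comes from 0.2914×0.32 (the newsletter send=true cases).
So P(newsletter send | ¬traffic spike, ¬viral social-media post) = 0.093248/0.732448 ≈ 0.1273.

P(newsletter send | ¬traffic spike, ¬viral social-media post) ≈ 0.1273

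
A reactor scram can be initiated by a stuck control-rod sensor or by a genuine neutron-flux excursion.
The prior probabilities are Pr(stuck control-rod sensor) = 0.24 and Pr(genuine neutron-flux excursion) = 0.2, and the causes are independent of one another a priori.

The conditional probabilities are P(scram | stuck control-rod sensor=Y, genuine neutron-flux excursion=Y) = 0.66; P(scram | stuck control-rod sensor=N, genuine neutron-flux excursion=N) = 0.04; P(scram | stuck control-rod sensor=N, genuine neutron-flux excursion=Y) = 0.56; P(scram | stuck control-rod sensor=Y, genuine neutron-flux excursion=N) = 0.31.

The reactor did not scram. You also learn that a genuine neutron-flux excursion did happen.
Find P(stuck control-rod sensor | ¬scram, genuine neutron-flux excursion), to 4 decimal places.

P(stuck control-rod sensor | ¬scram, genuine neutron-flux excursion) ≈ 0.1962

Weight on stuck control-rod sensor=true, given the evidence: 0.34×0.24 = 0.081600
Normalizer over all consistent configurations: 0.44×0.76 + 0.34×0.24 = 0.416000
P(stuck control-rod sensor | ¬scram, genuine neutron-flux excursion) = 0.081600/0.416000 ≈ 0.1962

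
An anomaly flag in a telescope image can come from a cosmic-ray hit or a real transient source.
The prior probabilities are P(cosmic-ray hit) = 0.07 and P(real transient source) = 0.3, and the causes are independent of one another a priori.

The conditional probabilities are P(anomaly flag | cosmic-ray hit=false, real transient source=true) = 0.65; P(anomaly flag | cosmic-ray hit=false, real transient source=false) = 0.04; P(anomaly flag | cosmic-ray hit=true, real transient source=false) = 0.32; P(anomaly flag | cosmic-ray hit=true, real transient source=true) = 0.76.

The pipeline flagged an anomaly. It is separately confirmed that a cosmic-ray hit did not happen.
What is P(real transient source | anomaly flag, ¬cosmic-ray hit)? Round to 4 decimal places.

P(real transient source | anomaly flag, ¬cosmic-ray hit) ≈ 0.8744

Sum P(anomaly flag|·) weighted by the priors over both values of real transient source:
  P(anomaly flag | ¬cosmic-ray hit) = 0.04·0.7 + 0.65·0.3
        = 0.028000 + 0.195000 = 0.223000
Configurations with real transient source contribute 0.195000, so
  P(real transient source | anomaly flag, ¬cosmic-ray hit) = 0.195000 / 0.223000 ≈ 0.8744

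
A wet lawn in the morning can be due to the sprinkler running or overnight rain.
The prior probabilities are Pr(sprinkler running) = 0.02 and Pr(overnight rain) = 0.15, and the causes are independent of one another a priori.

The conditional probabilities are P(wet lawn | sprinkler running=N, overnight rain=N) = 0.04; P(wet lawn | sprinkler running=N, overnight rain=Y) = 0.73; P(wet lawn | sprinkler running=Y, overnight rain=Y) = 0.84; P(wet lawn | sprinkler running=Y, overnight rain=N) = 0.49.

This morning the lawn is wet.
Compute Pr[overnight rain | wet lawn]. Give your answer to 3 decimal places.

Pr[overnight rain | wet lawn] ≈ 0.725

Weight on overnight rain=true, given the evidence: 0.107310 + 0.002520 = 0.109830
Denominator P(wet lawn): 0.04*0.98*0.85 + 0.73*0.98*0.15 + 0.49*0.02*0.85 + 0.84*0.02*0.15 = 0.151480
Posterior = 0.109830 / 0.151480 ≈ 0.725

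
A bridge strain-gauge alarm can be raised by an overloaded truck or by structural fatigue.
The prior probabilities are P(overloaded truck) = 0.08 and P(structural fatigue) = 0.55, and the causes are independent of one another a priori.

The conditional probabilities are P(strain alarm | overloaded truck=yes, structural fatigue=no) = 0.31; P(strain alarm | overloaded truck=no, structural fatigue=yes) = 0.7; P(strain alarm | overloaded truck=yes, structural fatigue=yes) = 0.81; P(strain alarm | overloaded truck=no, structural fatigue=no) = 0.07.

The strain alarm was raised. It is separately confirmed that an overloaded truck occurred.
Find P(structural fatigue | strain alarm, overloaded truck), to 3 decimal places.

P(structural fatigue | strain alarm, overloaded truck) ≈ 0.762

P(strain alarm | overloaded truck) = 0.31·0.45 + 0.81·0.55 = 0.139500 + 0.445500 = 0.585000
The structural fatigue-present share is 0.81·0.55 = 0.445500.
So P(structural fatigue | strain alarm, overloaded truck) = 0.445500/0.585000 ≈ 0.762.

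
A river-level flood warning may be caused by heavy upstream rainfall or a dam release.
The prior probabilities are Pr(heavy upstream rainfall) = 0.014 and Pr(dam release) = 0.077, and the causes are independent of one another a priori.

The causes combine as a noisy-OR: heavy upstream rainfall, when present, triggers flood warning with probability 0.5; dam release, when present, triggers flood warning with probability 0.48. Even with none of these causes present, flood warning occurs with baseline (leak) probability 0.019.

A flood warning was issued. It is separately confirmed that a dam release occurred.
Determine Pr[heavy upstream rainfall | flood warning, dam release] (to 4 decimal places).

Under noisy-OR, P(flood warning | causes) = 1 − (1−0.019)·∏(1−qᵢ) over the active causes.
Numerator (weight on configurations with heavy upstream rainfall): 0.74494×0.014 = 0.010429
The normalizing constant is 0.48988×0.986 + 0.74494×0.014 = 0.493451
P(heavy upstream rainfall | flood warning, dam release) = 0.010429/0.493451 ≈ 0.0211

Pr[heavy upstream rainfall | flood warning, dam release] ≈ 0.0211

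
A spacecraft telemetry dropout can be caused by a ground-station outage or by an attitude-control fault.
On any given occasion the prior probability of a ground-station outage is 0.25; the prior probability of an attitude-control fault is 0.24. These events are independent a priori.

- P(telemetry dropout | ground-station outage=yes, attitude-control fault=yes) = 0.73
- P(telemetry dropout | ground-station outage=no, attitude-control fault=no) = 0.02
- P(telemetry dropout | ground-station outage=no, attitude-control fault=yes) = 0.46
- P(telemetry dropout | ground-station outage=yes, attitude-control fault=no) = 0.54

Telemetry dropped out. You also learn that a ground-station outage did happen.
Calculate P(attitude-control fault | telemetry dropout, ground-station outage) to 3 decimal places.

P(attitude-control fault | telemetry dropout, ground-station outage) ≈ 0.299

P(telemetry dropout | ground-station outage) = 0.54×0.76 + 0.73×0.24 = 0.410400 + 0.175200 = 0.585600
The attitude-control fault-present share is 0.73×0.24 = 0.175200.
P(attitude-control fault | telemetry dropout, ground-station outage) = 0.175200 / 0.585600 ≈ 0.299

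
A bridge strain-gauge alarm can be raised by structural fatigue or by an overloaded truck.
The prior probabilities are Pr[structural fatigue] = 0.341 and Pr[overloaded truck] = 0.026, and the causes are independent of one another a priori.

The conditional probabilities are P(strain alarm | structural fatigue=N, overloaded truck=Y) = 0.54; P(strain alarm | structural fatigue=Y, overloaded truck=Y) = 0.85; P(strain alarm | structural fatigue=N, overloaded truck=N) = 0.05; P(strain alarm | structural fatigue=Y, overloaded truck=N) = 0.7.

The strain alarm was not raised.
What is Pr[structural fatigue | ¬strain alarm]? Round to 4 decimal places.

Pr[structural fatigue | ¬strain alarm] ≈ 0.1405

P(¬strain alarm) = 0.95·0.659·0.974 + 0.46·0.659·0.026 + 0.3·0.341·0.974 + 0.15·0.341·0.026 = 0.609773 + 0.007882 + 0.099640 + 0.001330 = 0.718625
Restricting to configurations with structural fatigue present: 0.099640 + 0.001330 = 0.100970.
P(structural fatigue | ¬strain alarm) = 0.100970 / 0.718625 ≈ 0.1405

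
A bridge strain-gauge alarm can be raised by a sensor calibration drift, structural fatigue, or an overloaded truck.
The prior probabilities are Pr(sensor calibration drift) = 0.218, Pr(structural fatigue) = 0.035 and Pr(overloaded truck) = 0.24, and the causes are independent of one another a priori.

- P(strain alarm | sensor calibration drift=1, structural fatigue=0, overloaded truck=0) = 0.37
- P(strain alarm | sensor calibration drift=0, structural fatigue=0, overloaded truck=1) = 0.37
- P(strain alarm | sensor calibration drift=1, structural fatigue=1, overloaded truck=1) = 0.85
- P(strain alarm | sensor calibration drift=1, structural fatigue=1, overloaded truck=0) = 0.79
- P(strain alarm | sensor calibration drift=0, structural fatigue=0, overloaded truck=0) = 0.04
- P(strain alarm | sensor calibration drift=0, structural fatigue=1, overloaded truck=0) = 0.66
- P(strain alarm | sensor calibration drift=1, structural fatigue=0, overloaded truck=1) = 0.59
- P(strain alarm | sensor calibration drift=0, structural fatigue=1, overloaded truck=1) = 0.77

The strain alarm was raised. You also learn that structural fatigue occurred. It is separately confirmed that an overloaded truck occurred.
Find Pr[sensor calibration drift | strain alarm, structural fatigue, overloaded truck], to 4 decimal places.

By total probability over both values of sensor calibration drift:
  P(strain alarm | structural fatigue, overloaded truck) = 0.77*0.782 + 0.85*0.218
        = 0.602140 + 0.185300 = 0.787440
The terms with sensor calibration drift present sum to 0.185300, so
  P(sensor calibration drift | strain alarm, structural fatigue, overloaded truck) = 0.185300 / 0.787440 ≈ 0.2353

Pr[sensor calibration drift | strain alarm, structural fatigue, overloaded truck] ≈ 0.2353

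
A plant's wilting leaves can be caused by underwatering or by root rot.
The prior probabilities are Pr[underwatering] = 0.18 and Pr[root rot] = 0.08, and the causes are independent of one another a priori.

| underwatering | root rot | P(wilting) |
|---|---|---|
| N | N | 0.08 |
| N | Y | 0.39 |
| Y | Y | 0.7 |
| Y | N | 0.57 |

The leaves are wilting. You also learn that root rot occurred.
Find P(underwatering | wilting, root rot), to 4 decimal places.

P(underwatering | wilting, root rot) ≈ 0.2826

Numerator (weight on configurations with underwatering): 0.7·0.18 = 0.126000
The normalizing constant is 0.39·0.82 + 0.7·0.18 = 0.445800
Posterior = 0.126000 / 0.445800 ≈ 0.2826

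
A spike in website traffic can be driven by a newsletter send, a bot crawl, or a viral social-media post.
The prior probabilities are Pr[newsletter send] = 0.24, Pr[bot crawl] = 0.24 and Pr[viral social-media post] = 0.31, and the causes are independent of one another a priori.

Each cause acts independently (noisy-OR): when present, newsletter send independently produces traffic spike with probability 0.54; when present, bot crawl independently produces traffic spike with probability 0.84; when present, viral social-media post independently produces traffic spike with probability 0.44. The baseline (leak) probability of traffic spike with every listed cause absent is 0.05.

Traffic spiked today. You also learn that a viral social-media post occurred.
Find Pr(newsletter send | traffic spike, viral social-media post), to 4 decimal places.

Pr(newsletter send | traffic spike, viral social-media post) ≈ 0.3064

Under noisy-OR, P(traffic spike | causes) = 1 − (1−0.05)·∏(1−qᵢ) over the active causes.
Weight on newsletter send=true, given the evidence: 0.137763 + 0.055345 = 0.193108
Normalizer over all consistent configurations: 0.468·0.76·0.76 + 0.91488·0.76·0.24 + 0.75528·0.24·0.76 + 0.960845·0.24·0.24 = 0.630299
Posterior = 0.193108 / 0.630299 ≈ 0.3064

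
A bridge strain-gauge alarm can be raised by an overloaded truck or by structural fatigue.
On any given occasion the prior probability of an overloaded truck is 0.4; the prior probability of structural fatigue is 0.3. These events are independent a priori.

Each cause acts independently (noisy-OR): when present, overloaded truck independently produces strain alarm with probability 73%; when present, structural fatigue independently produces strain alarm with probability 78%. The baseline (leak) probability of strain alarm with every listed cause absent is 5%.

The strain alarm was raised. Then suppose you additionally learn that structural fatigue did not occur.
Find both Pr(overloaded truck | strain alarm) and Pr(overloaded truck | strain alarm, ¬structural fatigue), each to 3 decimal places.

Pr(overloaded truck | strain alarm) ≈ 0.663; Pr(overloaded truck | strain alarm, ¬structural fatigue) ≈ 0.908

Under noisy-OR, P(strain alarm | causes) = 1 − (1−0.05)·∏(1−qᵢ) over the active causes.
Weight on overloaded truck=true, given the evidence: 0.208180 + 0.113228 = 0.321408
Normalizer over all consistent configurations: 0.05*0.6*0.7 + 0.791*0.6*0.3 + 0.7435*0.4*0.7 + 0.94357*0.4*0.3 = 0.484788
Posterior = 0.321408 / 0.484788 ≈ 0.663

Now also conditioning on structural fatigue≠true:
For the numerator, keep only overloaded truck=true terms: 0.7435·0.4 = 0.297400
The normalizing constant is 0.05·0.6 + 0.7435·0.4 = 0.327400
P(overloaded truck | strain alarm, ¬structural fatigue) = 0.297400/0.327400 ≈ 0.908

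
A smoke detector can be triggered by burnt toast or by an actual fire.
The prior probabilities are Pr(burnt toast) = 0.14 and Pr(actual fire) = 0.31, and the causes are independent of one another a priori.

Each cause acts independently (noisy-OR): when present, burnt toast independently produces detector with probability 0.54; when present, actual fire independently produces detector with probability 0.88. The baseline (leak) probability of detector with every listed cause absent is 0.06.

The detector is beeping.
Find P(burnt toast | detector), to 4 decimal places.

Under noisy-OR, P(detector | causes) = 1 − (1−0.06)·∏(1−qᵢ) over the active causes.
Enumerate the 4 (burnt toast, actual fire) configurations and weight by the priors:
  P(detector) = 0.06·0.86·0.69 + 0.8872·0.86·0.31 + 0.5676·0.14·0.69 + 0.948112·0.14·0.31
        = 0.035604 + 0.236528 + 0.054830 + 0.041148 = 0.368110
Keeping only the burnt toast-present terms gives 0.095978, so
  P(burnt toast | detector) = 0.095978 / 0.368110 ≈ 0.2607

P(burnt toast | detector) ≈ 0.2607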